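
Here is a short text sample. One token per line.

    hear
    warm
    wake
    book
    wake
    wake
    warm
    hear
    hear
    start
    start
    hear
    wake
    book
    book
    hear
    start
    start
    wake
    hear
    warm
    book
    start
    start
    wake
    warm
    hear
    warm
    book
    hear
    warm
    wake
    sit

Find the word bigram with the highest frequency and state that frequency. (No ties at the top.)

Bigram frequencies (highest first):
  hear warm: 4
  start start: 3
  warm wake: 2
  wake book: 2
  wake warm: 2
  warm hear: 2
  … (13 more, each ≤ 2)

"hear warm", 4 times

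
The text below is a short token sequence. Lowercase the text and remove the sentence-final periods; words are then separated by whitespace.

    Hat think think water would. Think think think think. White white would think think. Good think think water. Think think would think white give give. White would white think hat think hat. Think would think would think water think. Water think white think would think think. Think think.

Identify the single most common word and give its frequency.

"think", 25 times

Unigram frequencies (highest first):
  think: 25
  would: 7
  white: 6
  water: 4
  hat: 3
  give: 2
  … (1 more, each ≤ 1)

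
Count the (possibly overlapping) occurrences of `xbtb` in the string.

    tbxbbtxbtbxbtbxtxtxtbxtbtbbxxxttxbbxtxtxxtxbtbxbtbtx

4

Sliding a length-4 window over the 52 characters (49 positions):
  position 7–10: xbtb
  position 11–14: xbtb
  position 43–46: xbtb
  position 47–50: xbtb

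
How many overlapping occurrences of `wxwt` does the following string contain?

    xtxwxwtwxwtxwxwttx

Sliding a length-4 window over the 18 characters (15 positions):
  position 4–7: wxwt
  position 8–11: wxwt
  position 13–16: wxwt

3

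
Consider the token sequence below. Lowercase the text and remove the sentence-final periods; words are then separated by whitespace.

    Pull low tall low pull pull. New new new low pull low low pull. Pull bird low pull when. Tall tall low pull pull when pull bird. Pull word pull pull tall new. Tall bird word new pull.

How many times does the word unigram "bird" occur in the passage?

3

Scanning the 38 tokens for "bird":
  position 16: bird
  position 27: bird
  position 35: bird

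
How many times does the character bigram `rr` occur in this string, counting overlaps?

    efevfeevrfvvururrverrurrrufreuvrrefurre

6

Sliding a length-2 window over the 39 characters (38 positions):
  position 16–17: rr
  position 20–21: rr
  position 23–24: rr
  position 24–25: rr
  position 32–33: rr
  position 37–38: rr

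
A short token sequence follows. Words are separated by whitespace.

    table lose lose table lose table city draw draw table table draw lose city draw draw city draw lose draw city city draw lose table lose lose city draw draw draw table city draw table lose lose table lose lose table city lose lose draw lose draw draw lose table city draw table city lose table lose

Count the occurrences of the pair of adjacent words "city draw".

7

Scanning the 56 overlapping bigram windows for "city draw":
  position 7–8: city draw
  position 14–15: city draw
  position 17–18: city draw
  position 22–23: city draw
  position 28–29: city draw
  position 33–34: city draw
  position 51–52: city draw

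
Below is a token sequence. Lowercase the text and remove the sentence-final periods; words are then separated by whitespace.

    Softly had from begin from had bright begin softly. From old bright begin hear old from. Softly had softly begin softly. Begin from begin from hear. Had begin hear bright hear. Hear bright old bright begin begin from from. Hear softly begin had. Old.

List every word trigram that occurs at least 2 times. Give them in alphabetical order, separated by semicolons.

Trigram counts meeting the condition (at least 2 times):
  from begin from: 2
  old bright begin: 2

from begin from; old bright begin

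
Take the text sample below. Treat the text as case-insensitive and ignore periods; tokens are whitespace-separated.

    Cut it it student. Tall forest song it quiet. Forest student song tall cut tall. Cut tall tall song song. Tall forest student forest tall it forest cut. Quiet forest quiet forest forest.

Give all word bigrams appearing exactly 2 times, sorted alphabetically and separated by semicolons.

Bigram counts meeting the condition (exactly 2 times):
  cut tall: 2
  forest student: 2
  song tall: 2
  tall cut: 2
  tall forest: 2

cut tall; forest student; song tall; tall cut; tall forest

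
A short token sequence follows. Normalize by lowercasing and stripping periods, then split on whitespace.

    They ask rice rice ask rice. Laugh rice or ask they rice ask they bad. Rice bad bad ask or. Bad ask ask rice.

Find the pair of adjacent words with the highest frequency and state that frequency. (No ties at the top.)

Bigram frequencies (highest first):
  ask rice: 3
  rice ask: 2
  ask they: 2
  bad ask: 2
  they ask: 1
  rice rice: 1
  … (12 more, each ≤ 1)

"ask rice", 3 times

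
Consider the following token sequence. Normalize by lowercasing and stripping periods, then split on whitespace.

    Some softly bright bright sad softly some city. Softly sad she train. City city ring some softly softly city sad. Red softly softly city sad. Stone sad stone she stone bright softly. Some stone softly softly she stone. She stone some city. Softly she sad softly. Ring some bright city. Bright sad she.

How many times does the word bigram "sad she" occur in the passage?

2

Scanning the 52 overlapping bigram windows for "sad she":
  position 10–11: sad she
  position 52–53: sad she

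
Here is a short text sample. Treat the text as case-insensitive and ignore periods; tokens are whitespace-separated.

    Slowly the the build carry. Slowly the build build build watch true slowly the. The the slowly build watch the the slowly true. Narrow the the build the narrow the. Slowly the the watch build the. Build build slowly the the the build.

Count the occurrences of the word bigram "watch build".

Scanning the 42 overlapping bigram windows for "watch build":
  position 34–35: watch build

1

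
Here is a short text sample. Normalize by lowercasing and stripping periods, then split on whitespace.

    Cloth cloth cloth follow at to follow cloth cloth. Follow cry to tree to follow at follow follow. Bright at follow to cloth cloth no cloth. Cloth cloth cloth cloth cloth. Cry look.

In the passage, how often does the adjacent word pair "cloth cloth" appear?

Scanning the 32 overlapping bigram windows for "cloth cloth":
  position 1–2: cloth cloth
  position 2–3: cloth cloth
  position 8–9: cloth cloth
  position 23–24: cloth cloth
  position 26–27: cloth cloth
  position 27–28: cloth cloth
  position 28–29: cloth cloth
  position 29–30: cloth cloth
  position 30–31: cloth cloth

9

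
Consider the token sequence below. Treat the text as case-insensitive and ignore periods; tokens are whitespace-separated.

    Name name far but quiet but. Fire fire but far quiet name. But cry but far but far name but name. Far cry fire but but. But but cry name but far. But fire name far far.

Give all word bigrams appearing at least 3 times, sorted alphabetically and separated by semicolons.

Bigram counts meeting the condition (at least 3 times):
  but but: 3
  but far: 4
  far but: 3
  name but: 3
  name far: 3

but but; but far; far but; name but; name far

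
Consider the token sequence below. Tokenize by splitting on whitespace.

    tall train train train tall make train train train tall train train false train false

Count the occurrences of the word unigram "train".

9

Scanning the 15 tokens for "train":
  position 2: train
  position 3: train
  position 4: train
  position 7: train
  position 8: train
  position 9: train
  position 11: train
  position 12: train
  position 14: train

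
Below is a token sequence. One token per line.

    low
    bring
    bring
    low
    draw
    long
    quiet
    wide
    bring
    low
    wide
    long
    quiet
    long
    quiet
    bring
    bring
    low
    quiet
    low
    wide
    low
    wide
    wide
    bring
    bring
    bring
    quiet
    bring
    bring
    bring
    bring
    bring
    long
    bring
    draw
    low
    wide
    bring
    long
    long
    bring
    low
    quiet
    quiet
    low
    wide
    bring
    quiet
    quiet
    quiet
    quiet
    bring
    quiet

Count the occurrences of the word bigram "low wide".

5

Scanning the 53 overlapping bigram windows for "low wide":
  position 10–11: low wide
  position 20–21: low wide
  position 22–23: low wide
  position 37–38: low wide
  position 46–47: low wide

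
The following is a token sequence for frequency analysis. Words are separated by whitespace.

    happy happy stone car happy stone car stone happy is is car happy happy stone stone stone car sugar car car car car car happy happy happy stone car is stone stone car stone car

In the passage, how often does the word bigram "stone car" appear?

Scanning the 34 overlapping bigram windows for "stone car":
  position 3–4: stone car
  position 6–7: stone car
  position 17–18: stone car
  position 28–29: stone car
  position 32–33: stone car
  position 34–35: stone car

6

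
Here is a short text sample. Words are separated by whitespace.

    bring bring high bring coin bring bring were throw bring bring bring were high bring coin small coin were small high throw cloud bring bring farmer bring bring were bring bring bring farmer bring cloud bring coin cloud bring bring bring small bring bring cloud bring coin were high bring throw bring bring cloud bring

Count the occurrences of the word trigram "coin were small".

Scanning the 53 overlapping trigram windows for "coin were small":
  position 18–20: coin were small

1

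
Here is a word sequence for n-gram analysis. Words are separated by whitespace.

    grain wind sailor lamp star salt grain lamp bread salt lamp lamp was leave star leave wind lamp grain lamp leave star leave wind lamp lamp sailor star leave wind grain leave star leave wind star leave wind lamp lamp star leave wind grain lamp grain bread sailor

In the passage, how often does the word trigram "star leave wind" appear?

6

Scanning the 46 overlapping trigram windows for "star leave wind":
  position 15–17: star leave wind
  position 22–24: star leave wind
  position 28–30: star leave wind
  position 33–35: star leave wind
  position 36–38: star leave wind
  position 41–43: star leave wind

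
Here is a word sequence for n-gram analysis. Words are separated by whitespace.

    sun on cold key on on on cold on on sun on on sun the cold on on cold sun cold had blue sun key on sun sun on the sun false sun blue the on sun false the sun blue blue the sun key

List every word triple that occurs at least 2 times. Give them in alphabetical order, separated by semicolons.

cold on on; on on cold; on on sun

Trigram counts meeting the condition (at least 2 times):
  cold on on: 2
  on on cold: 2
  on on sun: 2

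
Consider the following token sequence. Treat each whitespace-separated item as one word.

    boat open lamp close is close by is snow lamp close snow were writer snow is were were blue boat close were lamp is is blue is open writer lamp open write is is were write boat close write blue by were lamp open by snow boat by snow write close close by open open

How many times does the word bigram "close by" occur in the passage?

Scanning the 54 overlapping bigram windows for "close by":
  position 6–7: close by
  position 52–53: close by

2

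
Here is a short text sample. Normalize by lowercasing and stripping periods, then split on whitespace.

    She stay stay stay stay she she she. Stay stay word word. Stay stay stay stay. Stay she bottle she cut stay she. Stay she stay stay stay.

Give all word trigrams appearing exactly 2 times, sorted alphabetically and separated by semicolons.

stay she stay; stay stay she

Trigram counts meeting the condition (exactly 2 times):
  stay she stay: 2
  stay stay she: 2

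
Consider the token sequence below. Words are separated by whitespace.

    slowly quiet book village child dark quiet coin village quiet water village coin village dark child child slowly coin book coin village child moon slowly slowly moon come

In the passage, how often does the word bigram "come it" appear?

Scanning the 27 overlapping bigram windows for "come it":
  (none found)

0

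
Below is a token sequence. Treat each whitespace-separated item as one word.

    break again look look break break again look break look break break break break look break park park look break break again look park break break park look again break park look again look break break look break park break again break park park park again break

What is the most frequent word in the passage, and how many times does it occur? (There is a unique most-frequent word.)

Unigram frequencies (highest first):
  break: 20
  look: 11
  park: 9
  again: 7

"break", 20 times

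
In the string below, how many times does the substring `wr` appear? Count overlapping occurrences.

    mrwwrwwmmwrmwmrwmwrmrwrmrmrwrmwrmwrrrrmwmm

Sliding a length-2 window over the 42 characters (41 positions):
  position 4–5: wr
  position 10–11: wr
  position 18–19: wr
  position 22–23: wr
  position 28–29: wr
  position 31–32: wr
  position 34–35: wr

7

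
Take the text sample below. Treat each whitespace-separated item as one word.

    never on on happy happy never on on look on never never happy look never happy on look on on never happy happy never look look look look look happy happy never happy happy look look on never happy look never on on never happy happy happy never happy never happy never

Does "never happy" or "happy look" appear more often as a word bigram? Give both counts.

"never happy": 8 occurrences
"happy look": 3 occurrences

"never happy" (8 vs 3)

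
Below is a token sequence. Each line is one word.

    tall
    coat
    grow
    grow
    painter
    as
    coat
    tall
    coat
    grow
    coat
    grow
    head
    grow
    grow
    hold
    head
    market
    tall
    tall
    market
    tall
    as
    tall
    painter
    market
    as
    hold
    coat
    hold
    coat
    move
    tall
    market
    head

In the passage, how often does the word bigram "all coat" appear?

Scanning the 34 overlapping bigram windows for "all coat":
  (none found)

0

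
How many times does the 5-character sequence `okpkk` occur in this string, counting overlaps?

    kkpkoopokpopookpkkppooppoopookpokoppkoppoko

1

Sliding a length-5 window over the 43 characters (39 positions):
  position 14–18: okpkk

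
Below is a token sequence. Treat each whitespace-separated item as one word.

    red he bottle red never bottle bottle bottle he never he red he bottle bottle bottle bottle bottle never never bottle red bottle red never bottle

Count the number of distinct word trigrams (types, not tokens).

18

26 tokens → 24 trigram windows in total.
Repeated trigrams (each contributes count−1 duplicates):
  bottle bottle bottle: 4
  bottle red never: 2
  red he bottle: 2
  red never bottle: 2
6 duplicate windows → 24 − 6 = 18 distinct.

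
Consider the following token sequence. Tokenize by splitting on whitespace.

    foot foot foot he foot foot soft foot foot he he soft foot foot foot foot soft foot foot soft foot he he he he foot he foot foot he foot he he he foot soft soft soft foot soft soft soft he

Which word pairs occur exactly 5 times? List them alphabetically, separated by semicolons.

Bigram counts meeting the condition (exactly 5 times):
  foot soft: 5
  he foot: 5
  soft foot: 5

foot soft; he foot; soft foot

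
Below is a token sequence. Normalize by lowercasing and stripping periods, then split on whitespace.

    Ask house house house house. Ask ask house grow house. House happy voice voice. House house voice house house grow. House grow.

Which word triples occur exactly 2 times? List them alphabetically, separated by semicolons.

Trigram counts meeting the condition (exactly 2 times):
  house grow house: 2
  house house house: 2
  voice house house: 2

house grow house; house house house; voice house house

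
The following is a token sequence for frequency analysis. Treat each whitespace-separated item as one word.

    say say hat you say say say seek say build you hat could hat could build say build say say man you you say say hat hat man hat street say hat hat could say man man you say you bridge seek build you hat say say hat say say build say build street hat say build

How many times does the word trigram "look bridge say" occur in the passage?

Scanning the 55 overlapping trigram windows for "look bridge say":
  (none found)

0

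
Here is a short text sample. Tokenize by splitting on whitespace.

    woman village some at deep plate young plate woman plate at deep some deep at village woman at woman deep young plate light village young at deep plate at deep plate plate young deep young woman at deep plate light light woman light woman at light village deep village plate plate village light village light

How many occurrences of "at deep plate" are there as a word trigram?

4

Scanning the 53 overlapping trigram windows for "at deep plate":
  position 4–6: at deep plate
  position 26–28: at deep plate
  position 29–31: at deep plate
  position 37–39: at deep plate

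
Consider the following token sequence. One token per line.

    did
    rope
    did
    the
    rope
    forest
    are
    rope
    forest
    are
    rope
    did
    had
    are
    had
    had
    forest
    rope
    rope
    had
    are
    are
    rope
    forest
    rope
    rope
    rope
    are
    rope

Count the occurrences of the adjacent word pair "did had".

1

Scanning the 28 overlapping bigram windows for "did had":
  position 12–13: did had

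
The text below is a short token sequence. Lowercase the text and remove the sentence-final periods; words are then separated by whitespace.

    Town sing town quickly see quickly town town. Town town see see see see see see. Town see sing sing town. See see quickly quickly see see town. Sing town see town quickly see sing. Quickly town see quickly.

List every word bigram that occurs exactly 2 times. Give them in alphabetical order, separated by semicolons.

quickly town; see sing; town quickly; town sing

Bigram counts meeting the condition (exactly 2 times):
  quickly town: 2
  see sing: 2
  town quickly: 2
  town sing: 2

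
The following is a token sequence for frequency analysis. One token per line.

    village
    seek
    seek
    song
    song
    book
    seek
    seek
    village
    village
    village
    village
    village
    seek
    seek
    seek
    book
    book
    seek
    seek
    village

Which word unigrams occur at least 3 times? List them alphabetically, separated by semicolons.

book; seek; village

Unigram counts meeting the condition (at least 3 times):
  book: 3
  seek: 9
  village: 7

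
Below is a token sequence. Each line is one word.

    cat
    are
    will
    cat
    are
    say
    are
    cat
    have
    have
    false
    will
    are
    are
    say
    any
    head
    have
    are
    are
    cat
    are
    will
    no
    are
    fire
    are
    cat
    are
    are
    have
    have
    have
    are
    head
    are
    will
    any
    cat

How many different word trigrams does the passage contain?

39 tokens → 37 trigram windows in total.
Repeated trigrams (each contributes count−1 duplicates):
  are cat are: 2
  cat are will: 2
2 duplicate windows → 37 − 2 = 35 distinct.

35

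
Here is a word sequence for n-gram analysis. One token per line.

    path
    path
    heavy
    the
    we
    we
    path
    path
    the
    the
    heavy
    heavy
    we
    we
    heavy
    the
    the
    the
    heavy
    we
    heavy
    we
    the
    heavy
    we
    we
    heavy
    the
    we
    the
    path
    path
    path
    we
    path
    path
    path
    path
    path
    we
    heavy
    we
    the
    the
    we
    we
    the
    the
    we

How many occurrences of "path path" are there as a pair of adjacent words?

8

Scanning the 48 overlapping bigram windows for "path path":
  position 1–2: path path
  position 7–8: path path
  position 31–32: path path
  position 32–33: path path
  position 35–36: path path
  position 36–37: path path
  position 37–38: path path
  position 38–39: path path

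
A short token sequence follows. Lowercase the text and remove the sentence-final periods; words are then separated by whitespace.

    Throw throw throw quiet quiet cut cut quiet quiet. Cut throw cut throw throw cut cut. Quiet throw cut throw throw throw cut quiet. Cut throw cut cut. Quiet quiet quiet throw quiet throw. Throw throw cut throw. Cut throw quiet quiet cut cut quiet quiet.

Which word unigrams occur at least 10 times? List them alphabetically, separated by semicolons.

cut; quiet; throw

Unigram counts meeting the condition (at least 10 times):
  cut: 15
  quiet: 14
  throw: 17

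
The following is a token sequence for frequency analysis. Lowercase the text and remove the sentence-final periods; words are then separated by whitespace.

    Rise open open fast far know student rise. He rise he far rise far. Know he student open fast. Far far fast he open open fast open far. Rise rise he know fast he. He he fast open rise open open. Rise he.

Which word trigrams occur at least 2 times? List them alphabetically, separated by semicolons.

Trigram counts meeting the condition (at least 2 times):
  open fast far: 2
  open open fast: 2
  rise open open: 2

open fast far; open open fast; rise open open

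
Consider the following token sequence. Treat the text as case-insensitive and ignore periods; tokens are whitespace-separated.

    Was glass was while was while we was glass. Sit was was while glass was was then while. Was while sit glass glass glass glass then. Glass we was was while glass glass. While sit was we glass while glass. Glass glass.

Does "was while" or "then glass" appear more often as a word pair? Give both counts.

"was while" (5 vs 1)

"was while": 5 occurrences
"then glass": 1 occurrence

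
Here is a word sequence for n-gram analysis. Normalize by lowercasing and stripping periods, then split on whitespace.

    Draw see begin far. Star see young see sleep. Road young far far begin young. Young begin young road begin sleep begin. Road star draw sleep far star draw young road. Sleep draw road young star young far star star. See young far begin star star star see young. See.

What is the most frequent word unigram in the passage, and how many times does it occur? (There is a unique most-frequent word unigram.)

Unigram frequencies (highest first):
  young: 10
  star: 9
  see: 6
  begin: 6
  far: 6
  road: 5
  … (2 more, each ≤ 4)

"young", 10 times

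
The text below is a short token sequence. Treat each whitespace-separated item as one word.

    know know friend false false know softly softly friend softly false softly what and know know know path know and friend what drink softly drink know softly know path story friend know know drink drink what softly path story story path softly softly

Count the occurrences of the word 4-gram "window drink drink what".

0

Scanning the 40 overlapping 4-gram windows for "window drink drink what":
  (none found)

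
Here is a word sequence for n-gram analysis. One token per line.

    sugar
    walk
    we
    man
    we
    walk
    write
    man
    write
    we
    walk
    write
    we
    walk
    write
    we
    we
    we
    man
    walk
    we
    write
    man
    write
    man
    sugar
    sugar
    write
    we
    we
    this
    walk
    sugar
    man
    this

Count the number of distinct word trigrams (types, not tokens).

35 tokens → 33 trigram windows in total.
Repeated trigrams (each contributes count−1 duplicates):
  we walk write: 3
  walk write we: 2
  write man write: 2
  write we walk: 2
  write we we: 2
6 duplicate windows → 33 − 6 = 27 distinct.

27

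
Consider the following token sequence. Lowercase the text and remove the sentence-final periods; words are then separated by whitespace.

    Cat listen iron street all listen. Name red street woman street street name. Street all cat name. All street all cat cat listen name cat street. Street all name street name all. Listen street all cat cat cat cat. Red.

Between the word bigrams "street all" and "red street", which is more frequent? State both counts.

"street all": 5 occurrences
"red street": 1 occurrence

"street all" (5 vs 1)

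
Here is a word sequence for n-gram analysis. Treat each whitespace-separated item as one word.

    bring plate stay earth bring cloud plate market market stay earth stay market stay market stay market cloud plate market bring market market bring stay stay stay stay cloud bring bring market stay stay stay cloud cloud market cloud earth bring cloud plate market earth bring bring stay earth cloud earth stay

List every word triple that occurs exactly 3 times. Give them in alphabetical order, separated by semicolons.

Trigram counts meeting the condition (exactly 3 times):
  cloud plate market: 3
  stay stay stay: 3

cloud plate market; stay stay stay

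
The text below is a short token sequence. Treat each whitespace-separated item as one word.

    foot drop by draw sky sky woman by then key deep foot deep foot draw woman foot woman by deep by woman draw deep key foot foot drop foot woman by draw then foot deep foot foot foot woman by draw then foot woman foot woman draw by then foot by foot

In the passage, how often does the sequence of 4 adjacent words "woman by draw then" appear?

Scanning the 49 overlapping 4-gram windows for "woman by draw then":
  position 30–33: woman by draw then
  position 39–42: woman by draw then

2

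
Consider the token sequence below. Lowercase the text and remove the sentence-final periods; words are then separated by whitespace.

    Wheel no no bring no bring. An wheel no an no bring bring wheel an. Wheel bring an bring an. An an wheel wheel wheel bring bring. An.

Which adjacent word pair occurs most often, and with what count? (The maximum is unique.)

Bigram frequencies (highest first):
  bring an: 4
  no bring: 3
  an wheel: 3
  wheel no: 2
  bring bring: 2
  wheel bring: 2
  … (9 more, each ≤ 2)

"bring an", 4 times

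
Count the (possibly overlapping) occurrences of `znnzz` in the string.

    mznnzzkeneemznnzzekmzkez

Sliding a length-5 window over the 24 characters (20 positions):
  position 2–6: znnzz
  position 13–17: znnzz

2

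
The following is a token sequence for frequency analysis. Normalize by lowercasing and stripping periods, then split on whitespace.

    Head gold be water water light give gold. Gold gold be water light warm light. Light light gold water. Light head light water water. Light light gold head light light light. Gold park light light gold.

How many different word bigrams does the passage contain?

19

36 tokens → 35 bigram windows in total.
Repeated bigrams (each contributes count−1 duplicates):
  light light: 6
  light gold: 4
  water light: 4
  be water: 2
  gold be: 2
  gold gold: 2
  head light: 2
  water water: 2
16 duplicate windows → 35 − 16 = 19 distinct.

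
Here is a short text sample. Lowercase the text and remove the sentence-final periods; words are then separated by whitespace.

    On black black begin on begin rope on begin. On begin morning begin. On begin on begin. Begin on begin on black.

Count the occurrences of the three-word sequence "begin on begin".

5

Scanning the 20 overlapping trigram windows for "begin on begin":
  position 4–6: begin on begin
  position 9–11: begin on begin
  position 13–15: begin on begin
  position 15–17: begin on begin
  position 18–20: begin on begin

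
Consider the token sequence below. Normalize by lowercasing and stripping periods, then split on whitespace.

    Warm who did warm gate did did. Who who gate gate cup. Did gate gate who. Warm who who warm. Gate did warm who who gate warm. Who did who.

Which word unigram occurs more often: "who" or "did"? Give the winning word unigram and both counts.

"who": 10 occurrences
"did": 6 occurrences

"who" (10 vs 6)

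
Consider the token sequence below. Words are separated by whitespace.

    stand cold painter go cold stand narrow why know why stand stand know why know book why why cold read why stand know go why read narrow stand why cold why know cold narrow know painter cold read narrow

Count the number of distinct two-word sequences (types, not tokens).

39 tokens → 38 bigram windows in total.
Repeated bigrams (each contributes count−1 duplicates):
  why know: 3
  cold read: 2
  know why: 2
  read narrow: 2
  stand know: 2
  why cold: 2
  why stand: 2
8 duplicate windows → 38 − 8 = 30 distinct.

30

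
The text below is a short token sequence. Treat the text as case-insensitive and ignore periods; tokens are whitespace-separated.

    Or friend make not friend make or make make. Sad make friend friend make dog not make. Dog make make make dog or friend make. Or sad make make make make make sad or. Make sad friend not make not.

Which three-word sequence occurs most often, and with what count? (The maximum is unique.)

Trigram frequencies (highest first):
  make make make: 4
  or friend make: 2
  friend make or: 2
  make make sad: 2
  friend make not: 1
  make not friend: 1
  … (26 more, each ≤ 1)

"make make make", 4 times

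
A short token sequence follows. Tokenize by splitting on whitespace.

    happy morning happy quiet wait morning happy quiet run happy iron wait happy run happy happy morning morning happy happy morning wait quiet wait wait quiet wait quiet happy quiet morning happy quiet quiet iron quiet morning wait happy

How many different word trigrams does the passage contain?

33

39 tokens → 37 trigram windows in total.
Repeated trigrams (each contributes count−1 duplicates):
  morning happy quiet: 3
  happy happy morning: 2
  wait quiet wait: 2
4 duplicate windows → 37 − 4 = 33 distinct.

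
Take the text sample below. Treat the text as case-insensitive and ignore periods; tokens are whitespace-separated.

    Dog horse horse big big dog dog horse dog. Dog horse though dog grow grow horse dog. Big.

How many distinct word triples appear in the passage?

15

18 tokens → 16 trigram windows in total.
Repeated trigrams (each contributes count−1 duplicates):
  dog dog horse: 2
1 duplicate windows → 16 − 1 = 15 distinct.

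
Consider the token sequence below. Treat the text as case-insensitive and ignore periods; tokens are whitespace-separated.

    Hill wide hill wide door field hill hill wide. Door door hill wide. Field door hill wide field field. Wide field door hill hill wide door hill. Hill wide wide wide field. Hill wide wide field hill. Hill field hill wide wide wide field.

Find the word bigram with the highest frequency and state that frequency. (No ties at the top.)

"hill wide", 9 times

Bigram frequencies (highest first):
  hill wide: 9
  wide field: 6
  wide wide: 5
  field hill: 4
  hill hill: 4
  door hill: 4
  … (8 more, each ≤ 3)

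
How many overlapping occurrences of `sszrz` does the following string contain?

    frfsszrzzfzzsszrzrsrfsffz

2

Sliding a length-5 window over the 25 characters (21 positions):
  position 4–8: sszrz
  position 13–17: sszrz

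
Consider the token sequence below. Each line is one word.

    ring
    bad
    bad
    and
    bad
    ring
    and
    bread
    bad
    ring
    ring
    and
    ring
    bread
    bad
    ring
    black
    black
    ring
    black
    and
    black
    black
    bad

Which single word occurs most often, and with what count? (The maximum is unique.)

Unigram frequencies (highest first):
  ring: 7
  bad: 6
  black: 5
  and: 4
  bread: 2

"ring", 7 times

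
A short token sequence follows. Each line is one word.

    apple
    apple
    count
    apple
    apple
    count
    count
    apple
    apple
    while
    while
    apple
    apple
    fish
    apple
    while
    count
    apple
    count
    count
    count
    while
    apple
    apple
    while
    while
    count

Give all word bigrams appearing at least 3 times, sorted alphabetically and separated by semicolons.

apple apple; apple count; apple while; count apple; count count

Bigram counts meeting the condition (at least 3 times):
  apple apple: 5
  apple count: 3
  apple while: 3
  count apple: 3
  count count: 3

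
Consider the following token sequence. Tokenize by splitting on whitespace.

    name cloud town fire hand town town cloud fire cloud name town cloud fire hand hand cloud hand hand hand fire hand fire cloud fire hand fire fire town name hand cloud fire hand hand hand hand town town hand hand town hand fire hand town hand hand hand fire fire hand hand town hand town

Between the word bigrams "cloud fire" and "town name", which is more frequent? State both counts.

"cloud fire" (4 vs 1)

"cloud fire": 4 occurrences
"town name": 1 occurrence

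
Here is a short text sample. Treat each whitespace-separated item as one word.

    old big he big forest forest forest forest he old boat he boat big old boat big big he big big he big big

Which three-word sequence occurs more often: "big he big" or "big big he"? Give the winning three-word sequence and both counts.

"big he big" (3 vs 2)

"big he big": 3 occurrences
"big big he": 2 occurrences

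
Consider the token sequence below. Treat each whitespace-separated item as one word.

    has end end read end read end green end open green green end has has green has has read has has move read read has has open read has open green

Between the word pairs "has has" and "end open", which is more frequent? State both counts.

"has has": 4 occurrences
"end open": 1 occurrence

"has has" (4 vs 1)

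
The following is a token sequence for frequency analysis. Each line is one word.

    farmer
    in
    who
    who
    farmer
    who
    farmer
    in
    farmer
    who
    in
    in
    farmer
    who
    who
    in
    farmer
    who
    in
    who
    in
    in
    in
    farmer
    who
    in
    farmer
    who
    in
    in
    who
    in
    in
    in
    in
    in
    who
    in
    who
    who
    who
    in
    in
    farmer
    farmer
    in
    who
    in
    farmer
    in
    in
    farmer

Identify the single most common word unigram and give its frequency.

"in", 24 times

Unigram frequencies (highest first):
  in: 24
  who: 16
  farmer: 12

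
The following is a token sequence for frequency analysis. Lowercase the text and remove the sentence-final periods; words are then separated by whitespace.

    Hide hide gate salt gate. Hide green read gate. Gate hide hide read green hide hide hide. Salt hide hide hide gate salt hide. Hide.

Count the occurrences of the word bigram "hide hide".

7

Scanning the 24 overlapping bigram windows for "hide hide":
  position 1–2: hide hide
  position 11–12: hide hide
  position 15–16: hide hide
  position 16–17: hide hide
  position 19–20: hide hide
  position 20–21: hide hide
  position 24–25: hide hide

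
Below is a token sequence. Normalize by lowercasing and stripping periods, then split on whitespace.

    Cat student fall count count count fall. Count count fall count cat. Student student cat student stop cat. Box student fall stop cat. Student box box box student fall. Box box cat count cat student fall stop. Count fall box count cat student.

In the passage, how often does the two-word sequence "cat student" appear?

Scanning the 42 overlapping bigram windows for "cat student":
  position 1–2: cat student
  position 12–13: cat student
  position 15–16: cat student
  position 23–24: cat student
  position 34–35: cat student
  position 42–43: cat student

6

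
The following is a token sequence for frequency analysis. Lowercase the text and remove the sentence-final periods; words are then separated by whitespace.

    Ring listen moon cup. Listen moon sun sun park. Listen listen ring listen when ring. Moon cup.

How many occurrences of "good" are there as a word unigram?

Scanning the 17 tokens for "good":
  (none found)

0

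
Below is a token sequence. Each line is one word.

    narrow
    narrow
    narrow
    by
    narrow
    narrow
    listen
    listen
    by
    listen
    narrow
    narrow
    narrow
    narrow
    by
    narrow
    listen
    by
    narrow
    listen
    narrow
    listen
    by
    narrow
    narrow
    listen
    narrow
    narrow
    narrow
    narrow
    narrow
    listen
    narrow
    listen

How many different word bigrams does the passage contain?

8

34 tokens → 33 bigram windows in total.
Repeated bigrams (each contributes count−1 duplicates):
  narrow narrow: 11
  narrow listen: 7
  by narrow: 4
  listen narrow: 4
  listen by: 3
  narrow by: 2
25 duplicate windows → 33 − 25 = 8 distinct.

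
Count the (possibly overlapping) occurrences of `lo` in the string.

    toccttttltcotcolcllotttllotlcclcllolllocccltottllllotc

5

Sliding a length-2 window over the 54 characters (53 positions):
  position 19–20: lo
  position 25–26: lo
  position 34–35: lo
  position 38–39: lo
  position 51–52: lo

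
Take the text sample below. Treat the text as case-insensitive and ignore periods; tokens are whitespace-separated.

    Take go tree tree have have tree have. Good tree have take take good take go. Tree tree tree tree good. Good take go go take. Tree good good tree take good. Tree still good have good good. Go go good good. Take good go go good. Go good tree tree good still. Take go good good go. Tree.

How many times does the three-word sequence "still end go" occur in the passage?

0

Scanning the 57 overlapping trigram windows for "still end go":
  (none found)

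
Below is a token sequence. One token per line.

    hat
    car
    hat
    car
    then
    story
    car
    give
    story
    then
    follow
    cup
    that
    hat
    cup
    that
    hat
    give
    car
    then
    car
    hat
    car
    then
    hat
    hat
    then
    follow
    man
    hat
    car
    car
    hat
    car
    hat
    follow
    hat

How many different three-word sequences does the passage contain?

37 tokens → 35 trigram windows in total.
Repeated trigrams (each contributes count−1 duplicates):
  car hat car: 3
  cup that hat: 2
  hat car hat: 2
  hat car then: 2
5 duplicate windows → 35 − 5 = 30 distinct.

30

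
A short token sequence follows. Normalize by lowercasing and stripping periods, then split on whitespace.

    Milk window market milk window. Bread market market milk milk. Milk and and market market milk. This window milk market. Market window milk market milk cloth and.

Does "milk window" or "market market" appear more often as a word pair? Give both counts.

"milk window": 2 occurrences
"market market": 3 occurrences

"market market" (3 vs 2)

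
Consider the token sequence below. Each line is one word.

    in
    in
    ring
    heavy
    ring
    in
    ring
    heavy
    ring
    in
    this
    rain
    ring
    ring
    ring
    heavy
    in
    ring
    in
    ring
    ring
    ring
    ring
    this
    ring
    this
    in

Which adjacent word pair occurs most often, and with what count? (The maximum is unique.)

Bigram frequencies (highest first):
  ring ring: 5
  in ring: 4
  ring heavy: 3
  ring in: 3
  heavy ring: 2
  ring this: 2
  … (7 more, each ≤ 1)

"ring ring", 5 times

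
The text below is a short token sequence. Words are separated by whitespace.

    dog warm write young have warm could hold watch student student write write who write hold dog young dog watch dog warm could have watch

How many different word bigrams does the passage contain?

25 tokens → 24 bigram windows in total.
Repeated bigrams (each contributes count−1 duplicates):
  dog warm: 2
  warm could: 2
2 duplicate windows → 24 − 2 = 22 distinct.

22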